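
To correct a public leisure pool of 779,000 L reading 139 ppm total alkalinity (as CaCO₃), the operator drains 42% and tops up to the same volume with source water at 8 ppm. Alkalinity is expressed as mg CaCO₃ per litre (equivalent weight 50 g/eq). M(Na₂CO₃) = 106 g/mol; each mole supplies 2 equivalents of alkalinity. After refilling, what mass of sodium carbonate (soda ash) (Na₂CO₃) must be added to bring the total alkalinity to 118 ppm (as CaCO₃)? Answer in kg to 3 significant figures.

After draining 42% and refilling: 139 × 0.58 + 8 × 0.42 = 83.98 ppm.
Deficit to target: 118 − 83.98 = 34.02 mg/L.
As CaCO₃: 34.02 mg/L × 779,000 L = 26,500 g; ÷ 50 g/eq ÷ 2 = 265 mol Na₂CO₃.
Mass: 265 × 106 = 28,090 g.

28.1 kg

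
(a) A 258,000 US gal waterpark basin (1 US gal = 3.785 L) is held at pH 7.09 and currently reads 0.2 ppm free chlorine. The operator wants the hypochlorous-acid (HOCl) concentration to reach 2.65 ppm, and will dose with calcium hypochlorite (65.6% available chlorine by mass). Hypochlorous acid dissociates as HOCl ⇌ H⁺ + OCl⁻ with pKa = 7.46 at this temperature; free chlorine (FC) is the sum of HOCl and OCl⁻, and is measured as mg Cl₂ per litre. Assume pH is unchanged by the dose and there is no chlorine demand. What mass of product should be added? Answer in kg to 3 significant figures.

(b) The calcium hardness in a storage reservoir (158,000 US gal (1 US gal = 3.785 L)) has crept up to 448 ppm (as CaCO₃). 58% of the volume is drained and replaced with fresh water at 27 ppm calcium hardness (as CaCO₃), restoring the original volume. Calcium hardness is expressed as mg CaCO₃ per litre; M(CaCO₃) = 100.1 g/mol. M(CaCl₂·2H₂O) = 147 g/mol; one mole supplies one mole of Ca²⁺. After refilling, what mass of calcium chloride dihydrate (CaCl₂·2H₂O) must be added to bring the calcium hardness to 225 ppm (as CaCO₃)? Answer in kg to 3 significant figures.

(a) 5.33 kg; (b) 18.6 kg

(a) Volume: 258,000 US gal × 3.785 L/gal = 976,530 L.
(a) [OCl⁻]/[HOCl] = 10^(pH − pKa) = 10^(7.09 − 7.46) = 0.4266; fraction as HOCl = 1/(1 + 0.4266) = 0.701.
(a) Free chlorine required for 2.65 ppm HOCl: 2.65 / 0.701 = 3.78 ppm.
(a) FC to add: 3.78 − 0.2 = 3.58 mg/L as Cl₂.
(a) Cl₂ equivalent: 3.58 mg/L × 976,530 L = 3496 g.
(a) Product at 65.6% available Cl: 3496 / 0.656 = 5330 g.

(b) Volume: 158,000 US gal × 3.785 L/gal = 598,030 L.
(b) After draining 58% and refilling: 448 × 0.42 + 27 × 0.58 = 203.82 ppm.
(b) Deficit to target: 225 − 203.82 = 21.18 mg/L.
(b) As CaCO₃: 21.18 mg/L × 598,030 L = 12,670 g; ÷ 100.1 = 126.5 mol Ca²⁺.
(b) Mass: 126.5 × 147 = 18,600 g.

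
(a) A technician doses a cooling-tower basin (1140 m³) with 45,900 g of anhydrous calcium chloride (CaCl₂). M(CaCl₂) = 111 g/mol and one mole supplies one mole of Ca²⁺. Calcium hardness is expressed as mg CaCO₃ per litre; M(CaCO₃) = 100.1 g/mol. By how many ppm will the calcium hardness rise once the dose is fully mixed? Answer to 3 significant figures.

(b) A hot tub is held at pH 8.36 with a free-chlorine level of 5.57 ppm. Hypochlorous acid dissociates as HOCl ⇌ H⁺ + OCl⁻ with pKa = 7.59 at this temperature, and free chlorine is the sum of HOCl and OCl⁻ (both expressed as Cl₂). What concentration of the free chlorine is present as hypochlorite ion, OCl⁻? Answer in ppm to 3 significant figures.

(a) 36.3 ppm; (b) 4.76 ppm

(a) Volume: 1140 m³ = 1,140,000 L.
(a) Moles of Ca²⁺: 45,900 g ÷ 111 g/mol = 413.5 mol.
(a) As CaCO₃: 413.5 mol × 100.1 g/mol = 41,390 g.
(a) Rise: 41,390 g / 1,140,000 L × 1000 = 36.31 mg/L.

(b) [OCl⁻]/[HOCl] = 10^(pH − pKa) = 10^(8.36 − 7.59) = 10^0.77 = 5.888.
(b) Fraction as HOCl = 1 / (1 + 5.888) = 0.1452.
(b) OCl⁻ = (1 − 0.1452) × 5.57 ppm = 4.761 ppm.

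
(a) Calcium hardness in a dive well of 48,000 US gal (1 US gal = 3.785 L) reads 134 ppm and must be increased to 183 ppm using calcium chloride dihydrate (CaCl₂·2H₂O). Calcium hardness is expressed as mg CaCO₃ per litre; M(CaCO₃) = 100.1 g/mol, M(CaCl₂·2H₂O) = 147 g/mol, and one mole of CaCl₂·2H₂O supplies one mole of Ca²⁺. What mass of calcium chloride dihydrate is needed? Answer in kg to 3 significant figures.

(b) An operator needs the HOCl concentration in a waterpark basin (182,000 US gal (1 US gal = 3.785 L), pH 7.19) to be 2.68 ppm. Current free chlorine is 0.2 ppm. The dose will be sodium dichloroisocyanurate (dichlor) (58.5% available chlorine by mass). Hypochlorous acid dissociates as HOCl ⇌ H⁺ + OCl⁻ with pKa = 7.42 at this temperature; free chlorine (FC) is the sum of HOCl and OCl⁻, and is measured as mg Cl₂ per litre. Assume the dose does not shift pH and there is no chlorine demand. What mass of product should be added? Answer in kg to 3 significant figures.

(a) Volume: 48,000 US gal × 3.785 L/gal = 181,680 L.
(a) Hardness to add: (183 − 134) = 49 mg/L as CaCO₃ × 181,680 L = 8902 g as CaCO₃.
(a) Moles of Ca²⁺ (1 mol Ca²⁺ ≡ 1 mol CaCO₃): 8902 / 100.1 g/mol = 88.93 mol.
(a) Mass of CaCl₂·2H₂O: 88.93 × 147 = 13,070 g.

(b) Volume: 182,000 US gal × 3.785 L/gal = 688,870 L.
(b) [OCl⁻]/[HOCl] = 10^(pH − pKa) = 10^(7.19 − 7.42) = 0.5888; fraction as HOCl = 1/(1 + 0.5888) = 0.6294.
(b) Free chlorine required for 2.68 ppm HOCl: 2.68 / 0.6294 = 4.258 ppm.
(b) FC to add: 4.258 − 0.2 = 4.058 mg/L as Cl₂.
(b) Cl₂ equivalent: 4.058 mg/L × 688,870 L = 2796 g.
(b) Product at 58.5% available Cl: 2796 / 0.585 = 4779 g.

(a) 13.1 kg; (b) 4.78 kg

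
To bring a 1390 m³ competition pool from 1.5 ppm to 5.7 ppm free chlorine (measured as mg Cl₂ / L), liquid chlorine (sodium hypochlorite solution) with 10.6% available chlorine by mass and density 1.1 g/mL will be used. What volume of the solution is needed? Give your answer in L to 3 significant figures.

50.1 L

Volume: 1390 m³ = 1,390,000 L.
Chlorine deficit: 5.7 − 1.5 = 4.2 ppm = 4.2 mg/L as Cl₂.
Cl₂ equivalent needed: 4.2 mg/L × 1,390,000 L = 5,838,000 mg = 5838 g.
Product at 10.6% available chlorine: 5838 / 0.106 = 55,080 g.
Volume at density 1.1 g/mL: 55,080 g ÷ 1.1 g/mL = 50,070 mL.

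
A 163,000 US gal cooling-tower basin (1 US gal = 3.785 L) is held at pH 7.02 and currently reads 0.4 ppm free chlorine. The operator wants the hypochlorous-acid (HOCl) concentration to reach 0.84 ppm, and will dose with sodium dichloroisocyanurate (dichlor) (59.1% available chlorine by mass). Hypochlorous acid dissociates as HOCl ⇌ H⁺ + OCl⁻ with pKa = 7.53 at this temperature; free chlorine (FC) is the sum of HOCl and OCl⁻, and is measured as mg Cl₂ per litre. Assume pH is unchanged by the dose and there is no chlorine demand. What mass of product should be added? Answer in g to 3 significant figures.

730 g

Volume: 163,000 US gal × 3.785 L/gal = 616,955 L.
[OCl⁻]/[HOCl] = 10^(pH − pKa) = 10^(7.02 − 7.53) = 0.309; fraction as HOCl = 1/(1 + 0.309) = 0.7639.
Free chlorine required for 0.84 ppm HOCl: 0.84 / 0.7639 = 1.1 ppm.
FC to add: 1.1 − 0.4 = 0.6996 mg/L as Cl₂.
Cl₂ equivalent: 0.6996 mg/L × 616,955 L = 431.6 g.
Product at 59.1% available Cl: 431.6 / 0.591 = 730.3 g.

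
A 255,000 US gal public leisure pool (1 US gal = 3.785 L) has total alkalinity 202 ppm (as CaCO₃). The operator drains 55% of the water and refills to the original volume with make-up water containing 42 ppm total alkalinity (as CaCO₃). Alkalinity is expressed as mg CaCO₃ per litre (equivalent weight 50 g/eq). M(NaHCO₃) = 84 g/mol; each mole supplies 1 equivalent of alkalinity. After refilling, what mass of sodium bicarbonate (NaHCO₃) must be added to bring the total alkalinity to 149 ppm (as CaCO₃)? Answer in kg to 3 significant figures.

56.8 kg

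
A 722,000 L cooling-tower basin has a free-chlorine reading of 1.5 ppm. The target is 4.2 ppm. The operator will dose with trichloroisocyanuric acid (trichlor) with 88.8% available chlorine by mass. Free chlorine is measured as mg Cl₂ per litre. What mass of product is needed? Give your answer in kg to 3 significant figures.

Chlorine deficit: 4.2 − 1.5 = 2.7 ppm = 2.7 mg/L as Cl₂.
Cl₂ equivalent needed: 2.7 mg/L × 722,000 L = 1,949,000 mg = 1949 g.
Product at 88.8% available chlorine: 1949 / 0.888 = 2195 g.

2.20 kg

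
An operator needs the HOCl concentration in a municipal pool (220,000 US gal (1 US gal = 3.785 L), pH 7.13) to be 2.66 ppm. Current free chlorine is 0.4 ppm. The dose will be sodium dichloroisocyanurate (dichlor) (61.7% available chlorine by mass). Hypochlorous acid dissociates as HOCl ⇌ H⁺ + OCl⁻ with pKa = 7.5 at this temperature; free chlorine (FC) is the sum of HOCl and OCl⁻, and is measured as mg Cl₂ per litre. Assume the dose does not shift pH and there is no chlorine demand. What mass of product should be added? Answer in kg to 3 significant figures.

Volume: 220,000 US gal × 3.785 L/gal = 832,700 L.
[OCl⁻]/[HOCl] = 10^(pH − pKa) = 10^(7.13 − 7.5) = 0.4266; fraction as HOCl = 1/(1 + 0.4266) = 0.701.
Free chlorine required for 2.66 ppm HOCl: 2.66 / 0.701 = 3.795 ppm.
FC to add: 3.795 − 0.4 = 3.395 mg/L as Cl₂.
Cl₂ equivalent: 3.395 mg/L × 832,700 L = 2827 g.
Product at 61.7% available Cl: 2827 / 0.617 = 4581 g.

4.58 kg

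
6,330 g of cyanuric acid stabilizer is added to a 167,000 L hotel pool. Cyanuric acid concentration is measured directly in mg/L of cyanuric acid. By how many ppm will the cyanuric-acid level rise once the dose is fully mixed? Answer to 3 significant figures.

Rise: 6,330 g / 167,000 L × 1000 = 37.9 mg/L.

37.9 ppm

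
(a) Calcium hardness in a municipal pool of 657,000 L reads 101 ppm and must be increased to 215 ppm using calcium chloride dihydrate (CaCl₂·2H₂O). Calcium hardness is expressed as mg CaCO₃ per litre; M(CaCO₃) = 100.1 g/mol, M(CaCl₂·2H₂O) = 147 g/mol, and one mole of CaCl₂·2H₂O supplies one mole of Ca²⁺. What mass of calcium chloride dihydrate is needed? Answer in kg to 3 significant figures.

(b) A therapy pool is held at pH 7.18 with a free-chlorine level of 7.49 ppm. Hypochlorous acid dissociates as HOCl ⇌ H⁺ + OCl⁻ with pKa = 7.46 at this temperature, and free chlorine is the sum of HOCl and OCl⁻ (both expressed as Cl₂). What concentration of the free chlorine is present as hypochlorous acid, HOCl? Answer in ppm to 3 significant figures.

(a) Hardness to add: (215 − 101) = 114 mg/L as CaCO₃ × 657,000 L = 74,900 g as CaCO₃.
(a) Moles of Ca²⁺ (1 mol Ca²⁺ ≡ 1 mol CaCO₃): 74,900 / 100.1 g/mol = 748.2 mol.
(a) Mass of CaCl₂·2H₂O: 748.2 × 147 = 110,000 g.

(b) [OCl⁻]/[HOCl] = 10^(pH − pKa) = 10^(7.18 − 7.46) = 10^-0.28 = 0.5248.
(b) Fraction as HOCl = 1 / (1 + 0.5248) = 0.6558.
(b) HOCl = 0.6558 × 7.49 ppm = 4.912 ppm.

(a) 110 kg; (b) 4.91 ppm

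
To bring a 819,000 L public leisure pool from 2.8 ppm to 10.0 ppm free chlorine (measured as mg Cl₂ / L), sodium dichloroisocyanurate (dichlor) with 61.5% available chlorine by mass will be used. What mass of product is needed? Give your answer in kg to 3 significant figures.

9.59 kg

Chlorine deficit: 10.0 − 2.8 = 7.2 ppm = 7.2 mg/L as Cl₂.
Cl₂ equivalent needed: 7.2 mg/L × 819,000 L = 5,897,000 mg = 5897 g.
Product at 61.5% available chlorine: 5897 / 0.615 = 9588 g.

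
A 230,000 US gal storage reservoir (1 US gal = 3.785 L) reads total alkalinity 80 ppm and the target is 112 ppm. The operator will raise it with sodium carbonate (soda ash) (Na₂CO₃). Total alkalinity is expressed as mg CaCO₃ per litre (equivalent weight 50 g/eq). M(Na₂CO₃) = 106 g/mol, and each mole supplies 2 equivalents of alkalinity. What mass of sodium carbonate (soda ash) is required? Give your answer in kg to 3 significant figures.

Volume: 230,000 US gal × 3.785 L/gal = 870,550 L.
Alkalinity to add: (112 − 80) = 32 mg/L as CaCO₃ × 870,550 L = 27,860 g as CaCO₃.
Equivalents: 27,860 g ÷ 50 g/eq = 557.2 eq.
Each mole of Na₂CO₃ supplies 2 eq, so 557.2 / 2 = 278.6 mol.
Mass: 278.6 mol × 106 g/mol = 29,530 g.

29.5 kg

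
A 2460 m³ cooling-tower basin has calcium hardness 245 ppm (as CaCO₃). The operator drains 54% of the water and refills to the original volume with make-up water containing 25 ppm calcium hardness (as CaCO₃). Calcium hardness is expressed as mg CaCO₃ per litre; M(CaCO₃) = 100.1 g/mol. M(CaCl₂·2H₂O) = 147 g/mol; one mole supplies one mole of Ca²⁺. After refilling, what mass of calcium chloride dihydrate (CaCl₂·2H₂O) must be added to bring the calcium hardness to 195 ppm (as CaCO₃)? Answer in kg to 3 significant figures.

Volume: 2460 m³ = 2,460,000 L.
After draining 54% and refilling: 245 × 0.46 + 25 × 0.54 = 126.2 ppm.
Deficit to target: 195 − 126.2 = 68.8 mg/L.
As CaCO₃: 68.8 mg/L × 2,460,000 L = 169,200 g; ÷ 100.1 = 1691 mol Ca²⁺.
Mass: 1691 × 147 = 248,500 g.

249 kg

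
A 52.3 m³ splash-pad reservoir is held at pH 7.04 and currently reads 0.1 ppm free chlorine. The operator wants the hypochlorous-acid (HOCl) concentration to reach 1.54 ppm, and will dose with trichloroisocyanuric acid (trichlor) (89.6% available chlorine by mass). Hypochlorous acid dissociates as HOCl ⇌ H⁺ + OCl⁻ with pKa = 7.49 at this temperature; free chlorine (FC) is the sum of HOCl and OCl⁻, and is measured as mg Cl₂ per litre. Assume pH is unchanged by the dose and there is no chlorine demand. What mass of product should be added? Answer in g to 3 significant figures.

116 g

Volume: 52.3 m³ = 52,300 L.
[OCl⁻]/[HOCl] = 10^(pH − pKa) = 10^(7.04 − 7.49) = 0.3548; fraction as HOCl = 1/(1 + 0.3548) = 0.7381.
Free chlorine required for 1.54 ppm HOCl: 1.54 / 0.7381 = 2.086 ppm.
FC to add: 2.086 − 0.1 = 1.986 mg/L as Cl₂.
Cl₂ equivalent: 1.986 mg/L × 52,300 L = 103.9 g.
Product at 89.6% available Cl: 103.9 / 0.896 = 115.9 g.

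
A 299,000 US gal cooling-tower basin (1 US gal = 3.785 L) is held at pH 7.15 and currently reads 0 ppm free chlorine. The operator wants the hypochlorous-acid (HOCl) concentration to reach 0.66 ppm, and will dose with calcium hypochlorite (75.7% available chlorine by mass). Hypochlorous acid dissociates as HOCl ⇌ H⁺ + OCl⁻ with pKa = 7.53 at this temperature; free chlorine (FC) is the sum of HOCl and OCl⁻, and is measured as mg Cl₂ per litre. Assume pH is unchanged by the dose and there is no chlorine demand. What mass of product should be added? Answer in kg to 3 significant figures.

Volume: 299,000 US gal × 3.785 L/gal = 1,131,715 L.
[OCl⁻]/[HOCl] = 10^(pH − pKa) = 10^(7.15 − 7.53) = 0.4169; fraction as HOCl = 1/(1 + 0.4169) = 0.7058.
Free chlorine required for 0.66 ppm HOCl: 0.66 / 0.7058 = 0.9351 ppm.
FC to add: 0.9351 − 0 = 0.9351 mg/L as Cl₂.
Cl₂ equivalent: 0.9351 mg/L × 1,131,715 L = 1058 g.
Product at 75.7% available Cl: 1058 / 0.757 = 1398 g.

1.40 kg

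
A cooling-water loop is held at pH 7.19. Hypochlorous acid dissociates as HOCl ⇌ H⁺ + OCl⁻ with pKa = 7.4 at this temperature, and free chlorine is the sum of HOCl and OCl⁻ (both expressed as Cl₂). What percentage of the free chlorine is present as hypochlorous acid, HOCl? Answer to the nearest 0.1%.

[OCl⁻]/[HOCl] = 10^(pH − pKa) = 10^(7.19 − 7.4) = 10^-0.21 = 0.6166.
Fraction as HOCl = 1 / (1 + 0.6166) = 0.6186.

61.9%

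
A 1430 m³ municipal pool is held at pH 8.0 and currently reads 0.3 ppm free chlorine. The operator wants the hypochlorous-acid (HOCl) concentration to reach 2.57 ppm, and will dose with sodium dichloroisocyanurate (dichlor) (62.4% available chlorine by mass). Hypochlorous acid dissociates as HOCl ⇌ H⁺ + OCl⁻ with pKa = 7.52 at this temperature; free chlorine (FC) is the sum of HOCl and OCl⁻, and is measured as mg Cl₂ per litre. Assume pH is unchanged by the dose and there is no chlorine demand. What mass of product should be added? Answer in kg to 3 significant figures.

23.0 kg

Volume: 1430 m³ = 1,430,000 L.
[OCl⁻]/[HOCl] = 10^(pH − pKa) = 10^(8.0 − 7.52) = 3.02; fraction as HOCl = 1/(1 + 3.02) = 0.2488.
Free chlorine required for 2.57 ppm HOCl: 2.57 / 0.2488 = 10.33 ppm.
FC to add: 10.33 − 0.3 = 10.03 mg/L as Cl₂.
Cl₂ equivalent: 10.03 mg/L × 1,430,000 L = 14,340 g.
Product at 62.4% available Cl: 14,340 / 0.624 = 22,990 g.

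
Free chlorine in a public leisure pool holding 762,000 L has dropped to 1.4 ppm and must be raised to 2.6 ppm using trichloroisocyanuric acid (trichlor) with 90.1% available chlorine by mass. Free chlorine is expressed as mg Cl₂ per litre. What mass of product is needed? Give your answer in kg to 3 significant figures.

1.01 kg

Chlorine deficit: 2.6 − 1.4 = 1.2 ppm = 1.2 mg/L as Cl₂.
Cl₂ equivalent needed: 1.2 mg/L × 762,000 L = 914,400 mg = 914.4 g.
Product at 90.1% available chlorine: 914.4 / 0.901 = 1015 g.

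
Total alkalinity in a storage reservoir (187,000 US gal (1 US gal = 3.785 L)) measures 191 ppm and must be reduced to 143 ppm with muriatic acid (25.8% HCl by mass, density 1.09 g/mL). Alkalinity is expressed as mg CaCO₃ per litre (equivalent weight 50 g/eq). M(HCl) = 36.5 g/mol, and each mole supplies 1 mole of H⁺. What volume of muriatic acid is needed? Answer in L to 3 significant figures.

88.2 L

Volume: 187,000 US gal × 3.785 L/gal = 707,795 L.
Alkalinity to neutralize: (191 − 143) = 48 mg/L as CaCO₃ × 707,795 L = 33,970 g as CaCO₃.
Equivalents of H⁺ required: 33,970 ÷ 50 g/eq = 679.5 eq = 679.5 mol HCl.
Mass of HCl: 679.5 × 36.5 = 24,800 g.
Mass of 25.8% solution: 24,800 / 0.258 = 96,130 g.
Volume: 96,130 g ÷ 1.09 g/mL = 88,190 mL.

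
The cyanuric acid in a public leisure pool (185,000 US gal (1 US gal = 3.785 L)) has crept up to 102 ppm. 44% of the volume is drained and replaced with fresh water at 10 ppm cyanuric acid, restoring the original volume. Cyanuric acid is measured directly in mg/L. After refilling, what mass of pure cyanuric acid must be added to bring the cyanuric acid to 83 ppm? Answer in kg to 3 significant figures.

15.0 kg

Volume: 185,000 US gal × 3.785 L/gal = 700,225 L.
After draining 44% and refilling: 102 × 0.56 + 10 × 0.44 = 61.52 ppm.
Deficit to target: 83 − 61.52 = 21.48 mg/L.
Mass: 21.48 mg/L × 700,225 L = 15,040 g cyanuric acid.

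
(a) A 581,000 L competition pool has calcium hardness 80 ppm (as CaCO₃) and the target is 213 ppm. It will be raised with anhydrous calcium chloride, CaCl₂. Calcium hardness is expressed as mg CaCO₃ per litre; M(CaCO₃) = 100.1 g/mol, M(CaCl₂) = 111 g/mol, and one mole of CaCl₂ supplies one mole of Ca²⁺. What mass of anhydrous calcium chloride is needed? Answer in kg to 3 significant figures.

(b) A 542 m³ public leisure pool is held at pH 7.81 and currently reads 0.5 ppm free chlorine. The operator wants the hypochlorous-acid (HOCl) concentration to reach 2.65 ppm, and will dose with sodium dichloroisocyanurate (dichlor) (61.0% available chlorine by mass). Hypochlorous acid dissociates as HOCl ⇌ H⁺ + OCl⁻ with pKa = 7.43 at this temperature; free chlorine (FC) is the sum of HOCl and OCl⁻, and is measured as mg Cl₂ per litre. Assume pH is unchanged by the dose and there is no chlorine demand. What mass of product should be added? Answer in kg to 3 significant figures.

(a) Hardness to add: (213 − 80) = 133 mg/L as CaCO₃ × 581,000 L = 77,270 g as CaCO₃.
(a) Moles of Ca²⁺ (1 mol Ca²⁺ ≡ 1 mol CaCO₃): 77,270 / 100.1 g/mol = 772 mol.
(a) Mass of CaCl₂: 772 × 111 = 85,690 g.

(b) Volume: 542 m³ = 542,000 L.
(b) [OCl⁻]/[HOCl] = 10^(pH − pKa) = 10^(7.81 − 7.43) = 2.399; fraction as HOCl = 1/(1 + 2.399) = 0.2942.
(b) Free chlorine required for 2.65 ppm HOCl: 2.65 / 0.2942 = 9.007 ppm.
(b) FC to add: 9.007 − 0.5 = 8.507 mg/L as Cl₂.
(b) Cl₂ equivalent: 8.507 mg/L × 542,000 L = 4611 g.
(b) Product at 61.0% available Cl: 4611 / 0.61 = 7559 g.

(a) 85.7 kg; (b) 7.56 kg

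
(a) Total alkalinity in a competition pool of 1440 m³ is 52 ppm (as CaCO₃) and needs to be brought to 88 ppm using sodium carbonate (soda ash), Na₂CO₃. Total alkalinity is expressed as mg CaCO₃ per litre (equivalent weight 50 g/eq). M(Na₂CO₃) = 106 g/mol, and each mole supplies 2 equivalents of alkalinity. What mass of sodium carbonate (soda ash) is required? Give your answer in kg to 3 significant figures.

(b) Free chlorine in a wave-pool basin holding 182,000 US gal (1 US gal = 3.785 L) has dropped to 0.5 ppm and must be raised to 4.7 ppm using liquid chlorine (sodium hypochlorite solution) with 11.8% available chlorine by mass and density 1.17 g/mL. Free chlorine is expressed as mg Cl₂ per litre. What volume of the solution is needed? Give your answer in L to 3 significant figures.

(a) Volume: 1440 m³ = 1,440,000 L.
(a) Alkalinity to add: (88 − 52) = 36 mg/L as CaCO₃ × 1,440,000 L = 51,840 g as CaCO₃.
(a) Equivalents: 51,840 g ÷ 50 g/eq = 1037 eq.
(a) Each mole of Na₂CO₃ supplies 2 eq, so 1037 / 2 = 518.4 mol.
(a) Mass: 518.4 mol × 106 g/mol = 54,950 g.

(b) Volume: 182,000 US gal × 3.785 L/gal = 688,870 L.
(b) Chlorine deficit: 4.7 − 0.5 = 4.2 ppm = 4.2 mg/L as Cl₂.
(b) Cl₂ equivalent needed: 4.2 mg/L × 688,870 L = 2,893,000 mg = 2893 g.
(b) Product at 11.8% available chlorine: 2893 / 0.118 = 24,520 g.
(b) Volume at density 1.17 g/mL: 24,520 g ÷ 1.17 g/mL = 20,960 mL.

(a) 55.0 kg; (b) 21.0 L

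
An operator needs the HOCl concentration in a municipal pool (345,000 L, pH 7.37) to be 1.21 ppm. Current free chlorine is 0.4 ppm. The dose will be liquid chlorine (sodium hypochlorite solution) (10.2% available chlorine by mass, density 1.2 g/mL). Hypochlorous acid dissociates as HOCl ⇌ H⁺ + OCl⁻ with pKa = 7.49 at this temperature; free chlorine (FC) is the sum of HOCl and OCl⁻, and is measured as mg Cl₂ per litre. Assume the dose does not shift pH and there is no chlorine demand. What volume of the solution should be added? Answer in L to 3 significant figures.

[OCl⁻]/[HOCl] = 10^(pH − pKa) = 10^(7.37 − 7.49) = 0.7586; fraction as HOCl = 1/(1 + 0.7586) = 0.5686.
Free chlorine required for 1.21 ppm HOCl: 1.21 / 0.5686 = 2.128 ppm.
FC to add: 2.128 − 0.4 = 1.728 mg/L as Cl₂.
Cl₂ equivalent: 1.728 mg/L × 345,000 L = 596.1 g.
Product at 10.2% available Cl: 596.1 / 0.102 = 5844 g.
Volume: 5844 g ÷ 1.2 g/mL = 4870 mL.

4.87 L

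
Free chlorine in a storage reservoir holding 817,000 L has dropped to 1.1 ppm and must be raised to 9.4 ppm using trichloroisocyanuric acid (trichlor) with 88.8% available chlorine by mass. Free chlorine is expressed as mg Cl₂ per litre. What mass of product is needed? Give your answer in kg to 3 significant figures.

7.64 kg

Chlorine deficit: 9.4 − 1.1 = 8.3 ppm = 8.3 mg/L as Cl₂.
Cl₂ equivalent needed: 8.3 mg/L × 817,000 L = 6,781,000 mg = 6781 g.
Product at 88.8% available chlorine: 6781 / 0.888 = 7636 g.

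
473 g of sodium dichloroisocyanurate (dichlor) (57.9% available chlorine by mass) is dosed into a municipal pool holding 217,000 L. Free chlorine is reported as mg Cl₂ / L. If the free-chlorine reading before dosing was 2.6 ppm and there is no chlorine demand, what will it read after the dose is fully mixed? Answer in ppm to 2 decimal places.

3.86 ppm

Available chlorine delivered: 473 g × 0.579 = 273.9 g as Cl₂.
Concentration rise: 273.9 g / 217,000 L = 1.262 mg/L = 1.26 ppm.
Final FC: 2.6 + 1.26 = 3.86 ppm.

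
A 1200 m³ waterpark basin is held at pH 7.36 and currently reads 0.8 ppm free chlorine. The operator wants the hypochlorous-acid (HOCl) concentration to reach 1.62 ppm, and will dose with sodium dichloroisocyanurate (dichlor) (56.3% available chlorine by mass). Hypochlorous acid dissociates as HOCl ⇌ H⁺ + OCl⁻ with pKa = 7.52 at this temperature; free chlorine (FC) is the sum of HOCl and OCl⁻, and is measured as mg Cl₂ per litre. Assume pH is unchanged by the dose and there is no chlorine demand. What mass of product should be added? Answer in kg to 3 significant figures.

Volume: 1200 m³ = 1,200,000 L.
[OCl⁻]/[HOCl] = 10^(pH − pKa) = 10^(7.36 − 7.52) = 0.6918; fraction as HOCl = 1/(1 + 0.6918) = 0.5911.
Free chlorine required for 1.62 ppm HOCl: 1.62 / 0.5911 = 2.741 ppm.
FC to add: 2.741 − 0.8 = 1.941 mg/L as Cl₂.
Cl₂ equivalent: 1.941 mg/L × 1,200,000 L = 2329 g.
Product at 56.3% available Cl: 2329 / 0.563 = 4137 g.

4.14 kg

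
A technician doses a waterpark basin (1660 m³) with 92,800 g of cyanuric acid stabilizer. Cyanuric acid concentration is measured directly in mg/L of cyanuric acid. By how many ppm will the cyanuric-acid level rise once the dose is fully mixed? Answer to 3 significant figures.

55.9 ppm

Volume: 1660 m³ = 1,660,000 L.
Rise: 92,800 g / 1,660,000 L × 1000 = 55.9 mg/L.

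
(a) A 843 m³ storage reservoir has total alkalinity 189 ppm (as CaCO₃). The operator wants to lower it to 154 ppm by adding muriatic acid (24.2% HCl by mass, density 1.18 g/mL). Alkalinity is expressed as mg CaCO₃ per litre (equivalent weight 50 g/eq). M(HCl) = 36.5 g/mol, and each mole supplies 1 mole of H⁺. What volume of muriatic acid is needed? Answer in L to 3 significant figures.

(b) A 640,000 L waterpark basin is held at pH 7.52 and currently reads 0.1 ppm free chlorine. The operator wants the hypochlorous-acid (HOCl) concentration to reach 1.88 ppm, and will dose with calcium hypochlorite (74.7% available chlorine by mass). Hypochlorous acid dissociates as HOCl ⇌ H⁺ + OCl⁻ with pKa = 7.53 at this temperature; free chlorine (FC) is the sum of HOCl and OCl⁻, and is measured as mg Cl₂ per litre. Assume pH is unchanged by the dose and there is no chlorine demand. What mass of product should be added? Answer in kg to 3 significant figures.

(a) 75.4 L; (b) 3.10 kg

(a) Volume: 843 m³ = 843,000 L.
(a) Alkalinity to neutralize: (189 − 154) = 35 mg/L as CaCO₃ × 843,000 L = 29,500 g as CaCO₃.
(a) Equivalents of H⁺ required: 29,500 ÷ 50 g/eq = 590.1 eq = 590.1 mol HCl.
(a) Mass of HCl: 590.1 × 36.5 = 21,540 g.
(a) Mass of 24.2% solution: 21,540 / 0.242 = 89,000 g.
(a) Volume: 89,000 g ÷ 1.18 g/mL = 75,430 mL.

(b) [OCl⁻]/[HOCl] = 10^(pH − pKa) = 10^(7.52 − 7.53) = 0.9772; fraction as HOCl = 1/(1 + 0.9772) = 0.5058.
(b) Free chlorine required for 1.88 ppm HOCl: 1.88 / 0.5058 = 3.717 ppm.
(b) FC to add: 3.717 − 0.1 = 3.617 mg/L as Cl₂.
(b) Cl₂ equivalent: 3.617 mg/L × 640,000 L = 2315 g.
(b) Product at 74.7% available Cl: 2315 / 0.747 = 3099 g.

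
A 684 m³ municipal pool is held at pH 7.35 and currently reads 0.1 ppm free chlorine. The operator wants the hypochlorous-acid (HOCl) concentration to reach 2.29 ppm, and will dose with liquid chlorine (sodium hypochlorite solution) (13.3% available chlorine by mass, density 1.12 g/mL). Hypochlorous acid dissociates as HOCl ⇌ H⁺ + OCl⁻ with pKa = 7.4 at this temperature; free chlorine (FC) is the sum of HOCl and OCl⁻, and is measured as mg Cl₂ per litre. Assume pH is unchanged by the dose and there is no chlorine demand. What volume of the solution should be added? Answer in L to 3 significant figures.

Volume: 684 m³ = 684,000 L.
[OCl⁻]/[HOCl] = 10^(pH − pKa) = 10^(7.35 − 7.4) = 0.8913; fraction as HOCl = 1/(1 + 0.8913) = 0.5288.
Free chlorine required for 2.29 ppm HOCl: 2.29 / 0.5288 = 4.331 ppm.
FC to add: 4.331 − 0.1 = 4.231 mg/L as Cl₂.
Cl₂ equivalent: 4.231 mg/L × 684,000 L = 2894 g.
Product at 13.3% available Cl: 2894 / 0.133 = 21,760 g.
Volume: 21,760 g ÷ 1.12 g/mL = 19,430 mL.

19.4 L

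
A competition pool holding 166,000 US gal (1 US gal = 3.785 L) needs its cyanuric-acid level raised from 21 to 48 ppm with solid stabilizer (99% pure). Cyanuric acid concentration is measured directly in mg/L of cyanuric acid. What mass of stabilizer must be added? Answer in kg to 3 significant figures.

17.1 kg

Volume: 166,000 US gal × 3.785 L/gal = 628,310 L.
CYA to add: (48 − 21) = 27 mg/L × 628,310 L = 16,960 g cyanuric acid.
At 99% purity: 16,960 / 0.99 = 17,140 g product.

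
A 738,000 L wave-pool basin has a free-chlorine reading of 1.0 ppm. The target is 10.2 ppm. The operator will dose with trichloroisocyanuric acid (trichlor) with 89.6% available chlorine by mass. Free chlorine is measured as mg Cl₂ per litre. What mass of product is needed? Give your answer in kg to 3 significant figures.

Chlorine deficit: 10.2 − 1.0 = 9.2 ppm = 9.2 mg/L as Cl₂.
Cl₂ equivalent needed: 9.2 mg/L × 738,000 L = 6,790,000 mg = 6790 g.
Product at 89.6% available chlorine: 6790 / 0.896 = 7578 g.

7.58 kg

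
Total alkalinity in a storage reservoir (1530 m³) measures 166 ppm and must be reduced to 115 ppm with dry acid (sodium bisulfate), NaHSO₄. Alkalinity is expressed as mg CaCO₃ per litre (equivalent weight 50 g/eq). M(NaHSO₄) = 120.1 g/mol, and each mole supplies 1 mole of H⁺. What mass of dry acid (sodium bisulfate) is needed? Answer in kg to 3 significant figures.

Volume: 1530 m³ = 1,530,000 L.
Alkalinity to neutralize: (166 − 115) = 51 mg/L as CaCO₃ × 1,530,000 L = 78,030 g as CaCO₃.
Equivalents of H⁺ required: 78,030 ÷ 50 g/eq = 1561 eq = 1561 mol NaHSO₄.
Mass of NaHSO₄: 1561 × 120.1 = 187,400 g.

187 kg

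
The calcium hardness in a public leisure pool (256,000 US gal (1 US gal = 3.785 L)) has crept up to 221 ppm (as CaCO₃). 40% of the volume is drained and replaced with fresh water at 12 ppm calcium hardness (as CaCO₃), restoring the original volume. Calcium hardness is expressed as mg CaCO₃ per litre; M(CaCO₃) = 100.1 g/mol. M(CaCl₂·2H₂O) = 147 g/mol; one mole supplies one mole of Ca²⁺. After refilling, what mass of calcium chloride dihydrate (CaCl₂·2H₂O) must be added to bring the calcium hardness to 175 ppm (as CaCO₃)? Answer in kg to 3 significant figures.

Volume: 256,000 US gal × 3.785 L/gal = 968,960 L.
After draining 40% and refilling: 221 × 0.60 + 12 × 0.40 = 137.4 ppm.
Deficit to target: 175 − 137.4 = 37.6 mg/L.
As CaCO₃: 37.6 mg/L × 968,960 L = 36,430 g; ÷ 100.1 = 364 mol Ca²⁺.
Mass: 364 × 147 = 53,500 g.

53.5 kg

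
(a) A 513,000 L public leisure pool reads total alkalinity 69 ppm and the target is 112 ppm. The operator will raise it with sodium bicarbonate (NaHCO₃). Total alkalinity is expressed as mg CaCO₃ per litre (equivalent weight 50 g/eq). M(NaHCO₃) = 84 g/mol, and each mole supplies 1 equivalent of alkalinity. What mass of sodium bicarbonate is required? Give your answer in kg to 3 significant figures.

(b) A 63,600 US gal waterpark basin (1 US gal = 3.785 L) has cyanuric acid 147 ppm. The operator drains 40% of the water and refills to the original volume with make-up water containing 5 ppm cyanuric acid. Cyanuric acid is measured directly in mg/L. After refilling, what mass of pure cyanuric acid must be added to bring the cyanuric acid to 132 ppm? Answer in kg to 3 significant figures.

(a) Alkalinity to add: (112 − 69) = 43 mg/L as CaCO₃ × 513,000 L = 22,060 g as CaCO₃.
(a) Equivalents: 22,060 g ÷ 50 g/eq = 441.2 eq.
(a) NaHCO₃ supplies 1 eq per mole → 441.2 mol.
(a) Mass: 441.2 mol × 84 g/mol = 37,060 g.

(b) Volume: 63,600 US gal × 3.785 L/gal = 240,726 L.
(b) After draining 40% and refilling: 147 × 0.60 + 5 × 0.40 = 90.2 ppm.
(b) Deficit to target: 132 − 90.2 = 41.8 mg/L.
(b) Mass: 41.8 mg/L × 240,726 L = 10,060 g cyanuric acid.

(a) 37.1 kg; (b) 10.1 kg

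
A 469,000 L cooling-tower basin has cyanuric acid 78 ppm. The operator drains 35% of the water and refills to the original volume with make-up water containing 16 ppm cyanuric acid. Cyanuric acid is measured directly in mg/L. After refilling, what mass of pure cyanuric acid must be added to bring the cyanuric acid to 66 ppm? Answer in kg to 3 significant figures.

4.55 kg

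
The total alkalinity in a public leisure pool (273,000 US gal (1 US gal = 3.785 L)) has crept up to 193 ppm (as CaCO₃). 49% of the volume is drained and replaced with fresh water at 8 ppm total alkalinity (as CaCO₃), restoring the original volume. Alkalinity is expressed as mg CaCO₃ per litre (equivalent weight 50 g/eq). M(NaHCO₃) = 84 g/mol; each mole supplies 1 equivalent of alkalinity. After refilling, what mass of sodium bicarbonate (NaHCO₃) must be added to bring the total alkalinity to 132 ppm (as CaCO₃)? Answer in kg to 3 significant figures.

Volume: 273,000 US gal × 3.785 L/gal = 1,033,305 L.
After draining 49% and refilling: 193 × 0.51 + 8 × 0.49 = 102.35 ppm.
Deficit to target: 132 − 102.35 = 29.65 mg/L.
As CaCO₃: 29.65 mg/L × 1,033,305 L = 30,640 g; ÷ 50 g/eq ÷ 1 = 612.7 mol NaHCO₃.
Mass: 612.7 × 84 = 51,470 g.

51.5 kg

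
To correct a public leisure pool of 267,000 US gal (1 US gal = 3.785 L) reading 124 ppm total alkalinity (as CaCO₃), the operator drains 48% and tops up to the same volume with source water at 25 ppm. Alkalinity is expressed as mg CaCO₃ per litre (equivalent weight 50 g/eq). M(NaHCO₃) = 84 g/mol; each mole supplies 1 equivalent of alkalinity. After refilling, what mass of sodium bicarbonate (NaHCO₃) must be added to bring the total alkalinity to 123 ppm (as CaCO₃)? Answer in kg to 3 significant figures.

79.0 kg

Volume: 267,000 US gal × 3.785 L/gal = 1,010,595 L.
After draining 48% and refilling: 124 × 0.52 + 25 × 0.48 = 76.48 ppm.
Deficit to target: 123 − 76.48 = 46.52 mg/L.
As CaCO₃: 46.52 mg/L × 1,010,595 L = 47,010 g; ÷ 50 g/eq ÷ 1 = 940.3 mol NaHCO₃.
Mass: 940.3 × 84 = 78,980 g.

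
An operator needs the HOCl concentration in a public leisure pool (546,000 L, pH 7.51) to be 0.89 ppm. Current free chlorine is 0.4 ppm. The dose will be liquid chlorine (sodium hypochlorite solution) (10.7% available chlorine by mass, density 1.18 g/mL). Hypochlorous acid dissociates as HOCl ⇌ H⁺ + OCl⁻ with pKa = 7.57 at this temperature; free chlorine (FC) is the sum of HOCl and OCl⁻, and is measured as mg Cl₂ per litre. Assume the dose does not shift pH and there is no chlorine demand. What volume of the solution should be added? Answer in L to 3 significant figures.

5.47 L

[OCl⁻]/[HOCl] = 10^(pH − pKa) = 10^(7.51 − 7.57) = 0.871; fraction as HOCl = 1/(1 + 0.871) = 0.5345.
Free chlorine required for 0.89 ppm HOCl: 0.89 / 0.5345 = 1.665 ppm.
FC to add: 1.665 − 0.4 = 1.265 mg/L as Cl₂.
Cl₂ equivalent: 1.265 mg/L × 546,000 L = 690.8 g.
Product at 10.7% available Cl: 690.8 / 0.107 = 6456 g.
Volume: 6456 g ÷ 1.18 g/mL = 5471 mL.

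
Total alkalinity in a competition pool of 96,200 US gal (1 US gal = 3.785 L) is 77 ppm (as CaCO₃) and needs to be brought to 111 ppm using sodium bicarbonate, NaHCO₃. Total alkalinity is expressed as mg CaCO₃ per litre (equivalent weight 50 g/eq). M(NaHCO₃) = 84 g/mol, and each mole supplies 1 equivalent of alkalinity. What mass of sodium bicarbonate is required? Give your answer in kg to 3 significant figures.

Volume: 96,200 US gal × 3.785 L/gal = 364,117 L.
Alkalinity to add: (111 − 77) = 34 mg/L as CaCO₃ × 364,117 L = 12,380 g as CaCO₃.
Equivalents: 12,380 g ÷ 50 g/eq = 247.6 eq.
NaHCO₃ supplies 1 eq per mole → 247.6 mol.
Mass: 247.6 mol × 84 g/mol = 20,800 g.

20.8 kg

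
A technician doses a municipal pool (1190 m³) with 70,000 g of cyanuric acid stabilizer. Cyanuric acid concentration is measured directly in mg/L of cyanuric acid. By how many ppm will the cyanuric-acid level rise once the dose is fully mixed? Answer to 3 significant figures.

Volume: 1190 m³ = 1,190,000 L.
Rise: 70,000 g / 1,190,000 L × 1000 = 58.82 mg/L.

58.8 ppm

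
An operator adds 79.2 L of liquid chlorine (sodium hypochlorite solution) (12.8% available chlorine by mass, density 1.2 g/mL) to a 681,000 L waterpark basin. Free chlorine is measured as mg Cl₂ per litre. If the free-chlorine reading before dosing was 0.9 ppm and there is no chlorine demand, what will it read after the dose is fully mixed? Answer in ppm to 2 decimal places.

Mass of solution: 79.2 L × 1000 mL/L × 1.2 g/mL = 95,040 g.
Available chlorine delivered: 95,040 g × 0.128 = 12,170 g as Cl₂.
Concentration rise: 12,170 g / 681,000 L = 17.86 mg/L = 17.86 ppm.
Final FC: 0.9 + 17.86 = 18.76 ppm.

18.76 ppm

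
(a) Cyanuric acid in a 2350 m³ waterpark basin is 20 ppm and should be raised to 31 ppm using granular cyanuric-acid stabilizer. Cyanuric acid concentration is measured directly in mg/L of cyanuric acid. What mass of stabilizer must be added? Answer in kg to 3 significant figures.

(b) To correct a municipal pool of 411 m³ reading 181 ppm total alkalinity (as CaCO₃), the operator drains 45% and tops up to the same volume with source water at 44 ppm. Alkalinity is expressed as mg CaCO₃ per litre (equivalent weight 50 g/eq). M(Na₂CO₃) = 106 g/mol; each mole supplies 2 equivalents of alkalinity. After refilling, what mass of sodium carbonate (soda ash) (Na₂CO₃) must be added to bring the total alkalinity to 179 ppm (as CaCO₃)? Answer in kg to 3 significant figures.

(a) 25.9 kg; (b) 26.0 kg

(a) Volume: 2350 m³ = 2,350,000 L.
(a) CYA to add: (31 − 20) = 11 mg/L × 2,350,000 L = 25,850 g cyanuric acid.

(b) Volume: 411 m³ = 411,000 L.
(b) After draining 45% and refilling: 181 × 0.55 + 44 × 0.45 = 119.35 ppm.
(b) Deficit to target: 179 − 119.35 = 59.65 mg/L.
(b) As CaCO₃: 59.65 mg/L × 411,000 L = 24,520 g; ÷ 50 g/eq ÷ 2 = 245.2 mol Na₂CO₃.
(b) Mass: 245.2 × 106 = 25,990 g.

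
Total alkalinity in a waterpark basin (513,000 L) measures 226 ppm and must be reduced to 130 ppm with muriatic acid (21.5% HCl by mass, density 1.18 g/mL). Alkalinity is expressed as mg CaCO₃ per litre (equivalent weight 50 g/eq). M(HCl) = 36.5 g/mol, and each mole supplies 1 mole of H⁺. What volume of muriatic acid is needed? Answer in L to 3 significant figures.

Alkalinity to neutralize: (226 − 130) = 96 mg/L as CaCO₃ × 513,000 L = 49,250 g as CaCO₃.
Equivalents of H⁺ required: 49,250 ÷ 50 g/eq = 985 eq = 985 mol HCl.
Mass of HCl: 985 × 36.5 = 35,950 g.
Mass of 21.5% solution: 35,950 / 0.215 = 167,200 g.
Volume: 167,200 g ÷ 1.18 g/mL = 141,700 mL.

142 L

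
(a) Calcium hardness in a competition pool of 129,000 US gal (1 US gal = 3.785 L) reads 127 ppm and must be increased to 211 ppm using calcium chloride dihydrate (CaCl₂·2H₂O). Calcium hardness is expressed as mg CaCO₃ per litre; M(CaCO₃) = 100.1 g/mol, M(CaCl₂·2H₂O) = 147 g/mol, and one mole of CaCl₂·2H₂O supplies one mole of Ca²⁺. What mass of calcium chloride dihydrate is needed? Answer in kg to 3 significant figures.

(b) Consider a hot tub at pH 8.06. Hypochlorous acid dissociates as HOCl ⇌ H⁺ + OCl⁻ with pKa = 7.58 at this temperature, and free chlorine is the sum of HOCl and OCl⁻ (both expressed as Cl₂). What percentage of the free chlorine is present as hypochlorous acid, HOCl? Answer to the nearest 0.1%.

(a) 60.2 kg; (b) 24.9%

(a) Volume: 129,000 US gal × 3.785 L/gal = 488,265 L.
(a) Hardness to add: (211 − 127) = 84 mg/L as CaCO₃ × 488,265 L = 41,010 g as CaCO₃.
(a) Moles of Ca²⁺ (1 mol Ca²⁺ ≡ 1 mol CaCO₃): 41,010 / 100.1 g/mol = 409.7 mol.
(a) Mass of CaCl₂·2H₂O: 409.7 × 147 = 60,230 g.

(b) [OCl⁻]/[HOCl] = 10^(pH − pKa) = 10^(8.06 − 7.58) = 10^0.48 = 3.02.
(b) Fraction as HOCl = 1 / (1 + 3.02) = 0.2488.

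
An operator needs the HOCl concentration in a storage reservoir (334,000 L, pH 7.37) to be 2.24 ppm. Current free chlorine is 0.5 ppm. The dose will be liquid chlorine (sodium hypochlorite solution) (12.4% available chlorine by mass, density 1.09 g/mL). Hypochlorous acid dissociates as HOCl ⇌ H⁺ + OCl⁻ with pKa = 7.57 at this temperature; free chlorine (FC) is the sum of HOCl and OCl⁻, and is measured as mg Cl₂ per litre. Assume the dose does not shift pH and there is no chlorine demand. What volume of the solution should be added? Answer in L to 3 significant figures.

[OCl⁻]/[HOCl] = 10^(pH − pKa) = 10^(7.37 − 7.57) = 0.631; fraction as HOCl = 1/(1 + 0.631) = 0.6131.
Free chlorine required for 2.24 ppm HOCl: 2.24 / 0.6131 = 3.653 ppm.
FC to add: 3.653 − 0.5 = 3.153 mg/L as Cl₂.
Cl₂ equivalent: 3.153 mg/L × 334,000 L = 1053 g.
Product at 12.4% available Cl: 1053 / 0.124 = 8494 g.
Volume: 8494 g ÷ 1.09 g/mL = 7792 mL.

7.79 L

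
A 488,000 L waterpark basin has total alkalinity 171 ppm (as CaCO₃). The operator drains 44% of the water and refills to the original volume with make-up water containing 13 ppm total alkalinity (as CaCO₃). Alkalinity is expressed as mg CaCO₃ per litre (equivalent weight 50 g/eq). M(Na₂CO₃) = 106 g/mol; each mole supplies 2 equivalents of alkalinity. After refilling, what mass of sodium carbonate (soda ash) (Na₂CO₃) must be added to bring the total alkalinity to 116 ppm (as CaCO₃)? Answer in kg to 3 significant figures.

7.51 kg

After draining 44% and refilling: 171 × 0.56 + 13 × 0.44 = 101.48 ppm.
Deficit to target: 116 − 101.48 = 14.52 mg/L.
As CaCO₃: 14.52 mg/L × 488,000 L = 7086 g; ÷ 50 g/eq ÷ 2 = 70.86 mol Na₂CO₃.
Mass: 70.86 × 106 = 7511 g.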